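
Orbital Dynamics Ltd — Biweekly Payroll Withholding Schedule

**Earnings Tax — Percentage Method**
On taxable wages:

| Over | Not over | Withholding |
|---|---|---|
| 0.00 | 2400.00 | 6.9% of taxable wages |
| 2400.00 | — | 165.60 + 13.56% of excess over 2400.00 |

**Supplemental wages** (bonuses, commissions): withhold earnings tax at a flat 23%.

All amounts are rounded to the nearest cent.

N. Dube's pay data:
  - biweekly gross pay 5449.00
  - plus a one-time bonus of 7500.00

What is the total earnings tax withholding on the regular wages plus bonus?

2304.04

Earnings Tax: taxable = 5449.00
  165.60 + 13.56% × (5449.00 − 2400.00) = 165.60 + 13.56% × 3049.00 = 579.04
Supplemental (23% flat on bonus): 23% × 7500.00 = 1725.00
Total earnings tax: 579.04 + 1725.00 = 2304.04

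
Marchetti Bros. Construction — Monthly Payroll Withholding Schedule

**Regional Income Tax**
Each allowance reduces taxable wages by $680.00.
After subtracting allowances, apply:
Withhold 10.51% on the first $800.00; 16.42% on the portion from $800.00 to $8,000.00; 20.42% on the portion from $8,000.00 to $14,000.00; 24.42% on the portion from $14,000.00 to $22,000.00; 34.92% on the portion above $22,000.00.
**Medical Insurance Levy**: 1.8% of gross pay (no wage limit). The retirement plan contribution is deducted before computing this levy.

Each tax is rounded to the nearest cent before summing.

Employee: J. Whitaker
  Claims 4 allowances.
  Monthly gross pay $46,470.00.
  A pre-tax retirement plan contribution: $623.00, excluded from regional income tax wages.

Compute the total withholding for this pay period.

Regional Income Tax: taxable = $46,470.00 − $623.00 − 4×$680.00 = $43,127.00
  $4,445.12 + 34.92% × ($43,127.00 − $22,000.00) = $4,445.12 + 34.92% × $21,127.00 = $11,822.67
Medical Insurance Levy: 1.8% × $45,847.00 = $825.25
Total: $11,822.67 + $825.25 = $12,647.92

$12,647.92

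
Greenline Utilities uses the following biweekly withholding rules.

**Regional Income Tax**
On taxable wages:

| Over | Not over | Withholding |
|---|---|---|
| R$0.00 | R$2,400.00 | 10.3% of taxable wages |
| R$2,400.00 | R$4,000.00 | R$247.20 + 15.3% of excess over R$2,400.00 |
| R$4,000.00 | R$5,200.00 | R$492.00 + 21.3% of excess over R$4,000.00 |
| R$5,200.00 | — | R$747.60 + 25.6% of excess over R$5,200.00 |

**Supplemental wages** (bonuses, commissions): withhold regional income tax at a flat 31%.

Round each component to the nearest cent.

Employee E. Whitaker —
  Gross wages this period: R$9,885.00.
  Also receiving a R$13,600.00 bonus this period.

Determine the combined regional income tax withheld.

R$6,162.96

Regional Income Tax: taxable = R$9,885.00
  R$747.60 + 25.6% × (R$9,885.00 − R$5,200.00) = R$747.60 + 25.6% × R$4,685.00 = R$1,946.96
Supplemental (31% flat on bonus): 31% × R$13,600.00 = R$4,216.00
Total regional income tax: R$1,946.96 + R$4,216.00 = R$6,162.96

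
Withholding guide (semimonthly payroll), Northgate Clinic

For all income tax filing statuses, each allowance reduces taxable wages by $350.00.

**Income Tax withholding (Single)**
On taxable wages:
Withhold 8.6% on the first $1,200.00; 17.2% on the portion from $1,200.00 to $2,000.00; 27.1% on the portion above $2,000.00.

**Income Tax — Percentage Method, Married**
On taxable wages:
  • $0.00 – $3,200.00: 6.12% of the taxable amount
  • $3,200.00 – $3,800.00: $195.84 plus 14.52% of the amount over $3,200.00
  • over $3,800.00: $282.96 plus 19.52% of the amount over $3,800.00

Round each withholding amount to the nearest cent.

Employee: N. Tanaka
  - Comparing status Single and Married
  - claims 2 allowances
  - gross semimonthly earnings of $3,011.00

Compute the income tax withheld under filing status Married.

Income Tax (Married): taxable = $3,011.00 − 2×$350.00 = $2,311.00
  6.12% × $2,311.00 = $141.43

$141.43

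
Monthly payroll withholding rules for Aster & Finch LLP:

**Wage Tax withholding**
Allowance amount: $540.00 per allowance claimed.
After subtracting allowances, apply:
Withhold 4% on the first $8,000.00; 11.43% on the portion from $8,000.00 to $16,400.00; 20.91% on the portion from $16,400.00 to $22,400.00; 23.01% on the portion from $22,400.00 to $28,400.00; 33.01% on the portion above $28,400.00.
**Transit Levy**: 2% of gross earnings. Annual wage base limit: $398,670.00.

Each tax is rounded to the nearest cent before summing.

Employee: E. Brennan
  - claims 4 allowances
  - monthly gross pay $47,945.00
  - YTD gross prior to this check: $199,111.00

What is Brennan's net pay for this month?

$37,331.99

Wage Tax: taxable = $47,945.00 − 4×$540.00 = $45,785.00
  $3,915.32 + 33.01% × ($45,785.00 − $28,400.00) = $3,915.32 + 33.01% × $17,385.00 = $9,654.11
Transit Levy: 2% × $47,945.00 = $958.90
Total withheld: $9,654.11 + $958.90 = $10,613.01
Net pay: $47,945.00 − $10,613.01 = $37,331.99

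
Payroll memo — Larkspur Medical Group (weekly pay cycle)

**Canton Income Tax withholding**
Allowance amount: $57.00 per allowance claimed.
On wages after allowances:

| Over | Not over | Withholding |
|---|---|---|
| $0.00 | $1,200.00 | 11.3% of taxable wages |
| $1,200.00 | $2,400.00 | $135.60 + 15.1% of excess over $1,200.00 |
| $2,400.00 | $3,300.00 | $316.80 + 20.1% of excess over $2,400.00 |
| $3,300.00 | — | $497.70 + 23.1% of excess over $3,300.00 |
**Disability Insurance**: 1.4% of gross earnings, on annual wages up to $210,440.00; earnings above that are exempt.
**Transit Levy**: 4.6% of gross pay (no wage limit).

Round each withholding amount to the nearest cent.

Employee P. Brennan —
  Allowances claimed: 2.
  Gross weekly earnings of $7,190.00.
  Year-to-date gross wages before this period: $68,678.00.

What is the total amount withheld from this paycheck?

$1,801.36

Canton Income Tax: taxable = $7,190.00 − 2×$57.00 = $7,076.00
  $497.70 + 23.1% × ($7,076.00 − $3,300.00) = $497.70 + 23.1% × $3,776.00 = $1,369.96
Disability Insurance: 1.4% × $7,190.00 = $100.66
Transit Levy: 4.6% × $7,190.00 = $330.74
Total: $1,369.96 + $100.66 + $330.74 = $1,801.36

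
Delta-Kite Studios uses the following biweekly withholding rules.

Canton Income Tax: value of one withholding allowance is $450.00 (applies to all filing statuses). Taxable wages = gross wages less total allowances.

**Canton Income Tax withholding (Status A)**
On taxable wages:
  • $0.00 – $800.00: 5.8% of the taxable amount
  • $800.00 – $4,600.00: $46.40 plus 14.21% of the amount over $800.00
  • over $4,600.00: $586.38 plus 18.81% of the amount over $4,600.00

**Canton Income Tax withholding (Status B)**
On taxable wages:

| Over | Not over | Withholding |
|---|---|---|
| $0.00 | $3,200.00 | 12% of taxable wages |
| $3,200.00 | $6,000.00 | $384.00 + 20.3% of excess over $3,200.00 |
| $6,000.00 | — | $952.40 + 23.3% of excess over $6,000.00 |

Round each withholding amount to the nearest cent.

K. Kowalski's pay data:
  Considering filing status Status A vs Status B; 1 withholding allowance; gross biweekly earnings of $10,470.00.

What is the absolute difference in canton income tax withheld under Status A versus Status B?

Canton Income Tax (Status A): taxable = $10,470.00 − 1×$450.00 = $10,020.00
  $586.38 + 18.81% × ($10,020.00 − $4,600.00) = $586.38 + 18.81% × $5,420.00 = $1,605.88
Canton Income Tax (Status B): taxable = $10,470.00 − 1×$450.00 = $10,020.00
  $952.40 + 23.3% × ($10,020.00 − $6,000.00) = $952.40 + 23.3% × $4,020.00 = $1,889.06
Difference: |$1,605.88 − $1,889.06| = $283.18 (higher under Status B)

$283.18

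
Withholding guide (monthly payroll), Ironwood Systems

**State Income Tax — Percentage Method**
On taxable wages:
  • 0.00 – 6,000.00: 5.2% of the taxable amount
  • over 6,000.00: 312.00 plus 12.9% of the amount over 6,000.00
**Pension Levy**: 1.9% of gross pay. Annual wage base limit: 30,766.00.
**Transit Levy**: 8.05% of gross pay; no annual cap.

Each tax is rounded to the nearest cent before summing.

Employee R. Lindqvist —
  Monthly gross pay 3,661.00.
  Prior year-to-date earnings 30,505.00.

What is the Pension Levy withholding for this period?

Pension Levy: cap 30,766.00 − YTD 30,505.00 = 261.00 subject; 1.9% × 261.00 = 4.96

4.96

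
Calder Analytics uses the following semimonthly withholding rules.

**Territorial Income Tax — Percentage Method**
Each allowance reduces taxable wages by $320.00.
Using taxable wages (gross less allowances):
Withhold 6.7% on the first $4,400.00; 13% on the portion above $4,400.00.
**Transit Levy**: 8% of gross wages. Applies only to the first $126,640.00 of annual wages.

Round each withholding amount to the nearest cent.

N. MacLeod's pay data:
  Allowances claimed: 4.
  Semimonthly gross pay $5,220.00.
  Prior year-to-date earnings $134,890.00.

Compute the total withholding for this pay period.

$263.98

Territorial Income Tax: taxable = $5,220.00 − 4×$320.00 = $3,940.00
  6.7% × $3,940.00 = $263.98
Transit Levy: YTD $134,890.00 ≥ cap $126,640.00 → $0.00
Total: $263.98 + $0.00 = $263.98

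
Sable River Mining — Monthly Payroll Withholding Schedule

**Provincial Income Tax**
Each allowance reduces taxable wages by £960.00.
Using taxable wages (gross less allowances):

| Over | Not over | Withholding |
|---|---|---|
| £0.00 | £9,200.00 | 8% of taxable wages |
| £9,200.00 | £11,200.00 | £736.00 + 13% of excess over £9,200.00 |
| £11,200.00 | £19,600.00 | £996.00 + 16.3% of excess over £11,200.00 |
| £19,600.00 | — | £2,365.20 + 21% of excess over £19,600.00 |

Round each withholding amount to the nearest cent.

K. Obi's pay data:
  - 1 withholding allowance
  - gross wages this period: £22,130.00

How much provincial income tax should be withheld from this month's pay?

Provincial Income Tax: taxable = £22,130.00 − 1×£960.00 = £21,170.00
  £2,365.20 + 21% × (£21,170.00 − £19,600.00) = £2,365.20 + 21% × £1,570.00 = £2,694.90

£2,694.90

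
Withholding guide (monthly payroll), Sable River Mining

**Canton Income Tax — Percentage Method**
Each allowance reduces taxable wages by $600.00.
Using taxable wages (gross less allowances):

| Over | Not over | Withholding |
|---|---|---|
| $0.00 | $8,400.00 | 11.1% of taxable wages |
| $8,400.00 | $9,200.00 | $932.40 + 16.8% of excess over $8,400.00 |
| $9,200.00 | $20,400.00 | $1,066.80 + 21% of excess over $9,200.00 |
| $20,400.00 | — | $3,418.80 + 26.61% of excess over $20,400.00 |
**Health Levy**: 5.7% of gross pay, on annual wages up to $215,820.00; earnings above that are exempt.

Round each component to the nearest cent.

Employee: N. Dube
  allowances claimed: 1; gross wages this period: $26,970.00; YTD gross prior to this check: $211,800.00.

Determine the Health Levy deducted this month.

Health Levy: cap $215,820.00 − YTD $211,800.00 = $4,020.00 subject; 5.7% × $4,020.00 = $229.14

$229.14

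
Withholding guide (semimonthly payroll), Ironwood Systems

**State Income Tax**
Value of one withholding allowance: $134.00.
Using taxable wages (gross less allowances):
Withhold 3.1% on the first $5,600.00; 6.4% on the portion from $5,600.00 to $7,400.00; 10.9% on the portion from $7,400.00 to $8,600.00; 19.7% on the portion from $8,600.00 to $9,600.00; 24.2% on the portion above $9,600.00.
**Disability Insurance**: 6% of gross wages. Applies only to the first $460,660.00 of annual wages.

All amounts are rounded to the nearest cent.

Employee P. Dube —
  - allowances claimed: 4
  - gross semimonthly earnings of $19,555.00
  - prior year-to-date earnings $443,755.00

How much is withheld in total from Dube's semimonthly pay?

$3,910.30

State Income Tax: taxable = $19,555.00 − 4×$134.00 = $19,019.00
  $616.60 + 24.2% × ($19,019.00 − $9,600.00) = $616.60 + 24.2% × $9,419.00 = $2,896.00
Disability Insurance: cap $460,660.00 − YTD $443,755.00 = $16,905.00 subject; 6% × $16,905.00 = $1,014.30
Total: $2,896.00 + $1,014.30 = $3,910.30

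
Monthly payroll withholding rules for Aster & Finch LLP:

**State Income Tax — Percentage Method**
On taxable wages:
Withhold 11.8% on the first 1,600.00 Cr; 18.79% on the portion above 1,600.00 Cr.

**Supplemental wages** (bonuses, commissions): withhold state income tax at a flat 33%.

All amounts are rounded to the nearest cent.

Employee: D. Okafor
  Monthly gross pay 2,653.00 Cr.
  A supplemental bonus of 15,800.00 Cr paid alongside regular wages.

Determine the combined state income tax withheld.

State Income Tax: taxable = 2,653.00 Cr
  188.80 Cr + 18.79% × (2,653.00 Cr − 1,600.00 Cr) = 188.80 Cr + 18.79% × 1,053.00 Cr = 386.66 Cr
Supplemental (33% flat on bonus): 33% × 15,800.00 Cr = 5,214.00 Cr
Total state income tax: 386.66 Cr + 5,214.00 Cr = 5,600.66 Cr

5,600.66 Cr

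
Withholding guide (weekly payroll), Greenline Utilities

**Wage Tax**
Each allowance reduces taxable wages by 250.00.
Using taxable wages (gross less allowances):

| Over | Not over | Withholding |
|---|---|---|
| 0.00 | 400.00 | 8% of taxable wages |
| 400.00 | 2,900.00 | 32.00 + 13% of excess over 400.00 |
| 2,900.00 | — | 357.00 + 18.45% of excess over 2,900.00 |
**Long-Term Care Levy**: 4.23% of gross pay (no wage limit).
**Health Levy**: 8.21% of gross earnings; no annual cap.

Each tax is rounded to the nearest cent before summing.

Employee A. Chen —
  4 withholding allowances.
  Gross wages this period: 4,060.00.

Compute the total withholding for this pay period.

Wage Tax: taxable = 4,060.00 − 4×250.00 = 3,060.00
  357.00 + 18.45% × (3,060.00 − 2,900.00) = 357.00 + 18.45% × 160.00 = 386.52
Long-Term Care Levy: 4.23% × 4,060.00 = 171.74
Health Levy: 8.21% × 4,060.00 = 333.33
Total: 386.52 + 171.74 + 333.33 = 891.59

891.59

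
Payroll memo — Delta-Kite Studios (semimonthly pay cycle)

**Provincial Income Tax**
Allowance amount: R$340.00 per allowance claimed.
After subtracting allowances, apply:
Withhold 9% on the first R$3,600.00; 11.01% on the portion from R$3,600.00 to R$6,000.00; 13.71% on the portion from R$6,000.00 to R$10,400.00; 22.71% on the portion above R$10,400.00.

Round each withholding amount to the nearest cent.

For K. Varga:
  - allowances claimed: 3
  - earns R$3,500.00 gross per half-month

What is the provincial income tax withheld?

Provincial Income Tax: taxable = R$3,500.00 − 3×R$340.00 = R$2,480.00
  9% × R$2,480.00 = R$223.20

R$223.20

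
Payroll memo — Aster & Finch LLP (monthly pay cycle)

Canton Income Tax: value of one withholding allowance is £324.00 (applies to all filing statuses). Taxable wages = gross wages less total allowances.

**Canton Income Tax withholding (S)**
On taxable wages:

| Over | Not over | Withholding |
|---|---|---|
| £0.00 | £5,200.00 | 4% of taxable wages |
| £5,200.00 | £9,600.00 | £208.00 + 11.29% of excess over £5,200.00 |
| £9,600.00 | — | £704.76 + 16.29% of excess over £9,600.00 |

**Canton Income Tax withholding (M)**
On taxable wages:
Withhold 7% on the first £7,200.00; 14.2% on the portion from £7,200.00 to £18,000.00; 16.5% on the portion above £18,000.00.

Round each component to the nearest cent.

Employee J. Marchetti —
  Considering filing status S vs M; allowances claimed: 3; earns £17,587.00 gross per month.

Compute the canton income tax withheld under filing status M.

Canton Income Tax (M): taxable = £17,587.00 − 3×£324.00 = £16,615.00
  £504.00 + 14.2% × (£16,615.00 − £7,200.00) = £504.00 + 14.2% × £9,415.00 = £1,840.93

£1,840.93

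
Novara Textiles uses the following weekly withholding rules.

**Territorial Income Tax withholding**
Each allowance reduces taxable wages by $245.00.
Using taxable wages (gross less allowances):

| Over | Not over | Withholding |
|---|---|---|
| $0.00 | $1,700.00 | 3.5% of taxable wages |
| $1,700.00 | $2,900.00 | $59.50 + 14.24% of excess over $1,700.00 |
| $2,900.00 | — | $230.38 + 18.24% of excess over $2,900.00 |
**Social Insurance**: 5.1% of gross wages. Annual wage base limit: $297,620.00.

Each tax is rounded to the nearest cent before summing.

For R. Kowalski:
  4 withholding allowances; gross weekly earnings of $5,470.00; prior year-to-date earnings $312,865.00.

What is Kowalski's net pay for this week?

$4,949.60

Territorial Income Tax: taxable = $5,470.00 − 4×$245.00 = $4,490.00
  $230.38 + 18.24% × ($4,490.00 − $2,900.00) = $230.38 + 18.24% × $1,590.00 = $520.40
Social Insurance: YTD $312,865.00 ≥ cap $297,620.00 → $0.00
Total withheld: $520.40 + $0.00 = $520.40
Net pay: $5,470.00 − $520.40 = $4,949.60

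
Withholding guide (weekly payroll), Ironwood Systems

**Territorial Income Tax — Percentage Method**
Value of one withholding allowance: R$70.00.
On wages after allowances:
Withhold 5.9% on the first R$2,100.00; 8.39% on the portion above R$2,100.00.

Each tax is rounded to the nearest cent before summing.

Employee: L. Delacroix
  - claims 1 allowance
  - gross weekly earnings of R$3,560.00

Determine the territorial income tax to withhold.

R$240.52

Territorial Income Tax: taxable = R$3,560.00 − 1×R$70.00 = R$3,490.00
  R$123.90 + 8.39% × (R$3,490.00 − R$2,100.00) = R$123.90 + 8.39% × R$1,390.00 = R$240.52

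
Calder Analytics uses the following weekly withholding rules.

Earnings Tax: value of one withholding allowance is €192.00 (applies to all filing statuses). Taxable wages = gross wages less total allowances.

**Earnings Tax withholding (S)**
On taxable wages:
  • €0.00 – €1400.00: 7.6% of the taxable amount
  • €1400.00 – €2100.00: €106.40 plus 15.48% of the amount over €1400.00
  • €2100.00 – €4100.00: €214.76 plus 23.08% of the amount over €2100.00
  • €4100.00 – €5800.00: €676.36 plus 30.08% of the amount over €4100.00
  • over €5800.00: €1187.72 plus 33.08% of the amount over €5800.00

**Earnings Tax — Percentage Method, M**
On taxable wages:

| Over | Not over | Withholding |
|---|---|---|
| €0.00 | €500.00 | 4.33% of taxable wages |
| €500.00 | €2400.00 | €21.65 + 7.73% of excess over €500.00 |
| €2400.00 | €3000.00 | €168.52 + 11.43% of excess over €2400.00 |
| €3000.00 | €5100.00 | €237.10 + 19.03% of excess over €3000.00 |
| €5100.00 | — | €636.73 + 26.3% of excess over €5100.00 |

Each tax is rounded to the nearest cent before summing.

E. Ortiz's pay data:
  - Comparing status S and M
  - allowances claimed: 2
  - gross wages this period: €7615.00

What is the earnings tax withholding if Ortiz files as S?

Earnings Tax (S): taxable = €7615.00 − 2×€192.00 = €7231.00
  €1187.72 + 33.08% × (€7231.00 − €5800.00) = €1187.72 + 33.08% × €1431.00 = €1661.09

€1661.09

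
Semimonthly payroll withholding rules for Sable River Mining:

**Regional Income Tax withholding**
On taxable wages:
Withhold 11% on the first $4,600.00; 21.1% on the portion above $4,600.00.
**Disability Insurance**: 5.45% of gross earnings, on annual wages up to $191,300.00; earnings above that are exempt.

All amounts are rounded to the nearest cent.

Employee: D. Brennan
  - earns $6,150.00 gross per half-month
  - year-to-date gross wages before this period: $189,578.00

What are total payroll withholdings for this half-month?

$926.90

Regional Income Tax: taxable = $6,150.00
  $506.00 + 21.1% × ($6,150.00 − $4,600.00) = $506.00 + 21.1% × $1,550.00 = $833.05
Disability Insurance: cap $191,300.00 − YTD $189,578.00 = $1,722.00 subject; 5.45% × $1,722.00 = $93.85
Total: $833.05 + $93.85 = $926.90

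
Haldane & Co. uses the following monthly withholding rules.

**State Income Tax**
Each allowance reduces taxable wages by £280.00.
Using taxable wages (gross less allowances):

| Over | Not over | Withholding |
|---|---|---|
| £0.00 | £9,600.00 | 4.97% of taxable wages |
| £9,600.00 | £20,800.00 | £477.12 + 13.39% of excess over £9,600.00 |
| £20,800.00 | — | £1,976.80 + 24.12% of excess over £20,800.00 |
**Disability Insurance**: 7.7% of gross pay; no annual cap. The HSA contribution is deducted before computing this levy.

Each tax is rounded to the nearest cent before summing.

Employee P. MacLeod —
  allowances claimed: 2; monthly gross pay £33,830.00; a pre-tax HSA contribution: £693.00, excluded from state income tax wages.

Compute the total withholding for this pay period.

£7,368.96

State Income Tax: taxable = £33,830.00 − £693.00 − 2×£280.00 = £32,577.00
  £1,976.80 + 24.12% × (£32,577.00 − £20,800.00) = £1,976.80 + 24.12% × £11,777.00 = £4,817.41
Disability Insurance: 7.7% × £33,137.00 = £2,551.55
Total: £4,817.41 + £2,551.55 = £7,368.96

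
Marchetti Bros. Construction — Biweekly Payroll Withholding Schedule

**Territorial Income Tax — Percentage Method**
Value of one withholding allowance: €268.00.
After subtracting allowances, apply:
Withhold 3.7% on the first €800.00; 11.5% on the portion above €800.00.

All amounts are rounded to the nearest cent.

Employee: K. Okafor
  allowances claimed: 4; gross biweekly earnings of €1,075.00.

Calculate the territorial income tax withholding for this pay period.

Territorial Income Tax: taxable = €1,075.00 − 4×€268.00 = €3.00
  3.7% × €3.00 = €0.11

€0.11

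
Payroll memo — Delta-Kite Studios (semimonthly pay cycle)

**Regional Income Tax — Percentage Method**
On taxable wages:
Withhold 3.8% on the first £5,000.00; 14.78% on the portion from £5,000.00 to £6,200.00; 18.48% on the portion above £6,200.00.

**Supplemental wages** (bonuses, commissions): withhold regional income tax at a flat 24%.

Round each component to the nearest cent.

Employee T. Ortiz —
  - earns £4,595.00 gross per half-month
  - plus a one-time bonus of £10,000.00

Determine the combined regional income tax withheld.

£2,574.61

Regional Income Tax: taxable = £4,595.00
  3.8% × £4,595.00 = £174.61
Supplemental (24% flat on bonus): 24% × £10,000.00 = £2,400.00
Total regional income tax: £174.61 + £2,400.00 = £2,574.61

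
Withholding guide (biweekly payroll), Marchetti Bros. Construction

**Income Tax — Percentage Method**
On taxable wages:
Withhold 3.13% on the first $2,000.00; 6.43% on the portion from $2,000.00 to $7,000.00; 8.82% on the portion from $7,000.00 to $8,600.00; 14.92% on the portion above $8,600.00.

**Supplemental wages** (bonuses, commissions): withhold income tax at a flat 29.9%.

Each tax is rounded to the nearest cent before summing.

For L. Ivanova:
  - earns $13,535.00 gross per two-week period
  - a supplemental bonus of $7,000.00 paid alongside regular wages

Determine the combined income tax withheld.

$3,354.52

Income Tax: taxable = $13,535.00
  $525.22 + 14.92% × ($13,535.00 − $8,600.00) = $525.22 + 14.92% × $4,935.00 = $1,261.52
Supplemental (29.9% flat on bonus): 29.9% × $7,000.00 = $2,093.00
Total income tax: $1,261.52 + $2,093.00 = $3,354.52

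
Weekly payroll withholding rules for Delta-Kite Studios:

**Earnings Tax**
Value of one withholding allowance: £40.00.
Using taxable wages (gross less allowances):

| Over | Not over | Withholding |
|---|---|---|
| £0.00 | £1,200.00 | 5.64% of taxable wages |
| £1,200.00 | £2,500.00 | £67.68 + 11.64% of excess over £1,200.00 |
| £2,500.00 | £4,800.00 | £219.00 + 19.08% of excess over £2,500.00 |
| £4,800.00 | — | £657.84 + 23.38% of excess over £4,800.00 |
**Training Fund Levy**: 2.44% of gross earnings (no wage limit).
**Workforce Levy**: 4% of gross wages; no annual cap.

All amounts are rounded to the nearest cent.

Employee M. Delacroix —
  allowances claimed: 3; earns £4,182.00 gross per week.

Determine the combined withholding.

Earnings Tax: taxable = £4,182.00 − 3×£40.00 = £4,062.00
  £219.00 + 19.08% × (£4,062.00 − £2,500.00) = £219.00 + 19.08% × £1,562.00 = £517.03
Training Fund Levy: 2.44% × £4,182.00 = £102.04
Workforce Levy: 4% × £4,182.00 = £167.28
Total: £517.03 + £102.04 + £167.28 = £786.35

£786.35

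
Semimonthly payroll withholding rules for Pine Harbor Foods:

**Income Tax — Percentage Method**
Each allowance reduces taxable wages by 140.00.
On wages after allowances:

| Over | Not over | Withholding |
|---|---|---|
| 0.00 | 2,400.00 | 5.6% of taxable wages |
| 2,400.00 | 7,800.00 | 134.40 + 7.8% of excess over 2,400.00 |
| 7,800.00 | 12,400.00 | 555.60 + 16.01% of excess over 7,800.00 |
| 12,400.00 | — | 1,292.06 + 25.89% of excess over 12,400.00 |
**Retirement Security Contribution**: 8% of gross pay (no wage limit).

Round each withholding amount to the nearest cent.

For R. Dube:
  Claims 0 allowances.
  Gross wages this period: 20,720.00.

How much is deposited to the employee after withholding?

15,616.29

Income Tax: taxable = 20,720.00
  1,292.06 + 25.89% × (20,720.00 − 12,400.00) = 1,292.06 + 25.89% × 8,320.00 = 3,446.11
Retirement Security Contribution: 8% × 20,720.00 = 1,657.60
Total withheld: 3,446.11 + 1,657.60 = 5,103.71
Net pay: 20,720.00 − 5,103.71 = 15,616.29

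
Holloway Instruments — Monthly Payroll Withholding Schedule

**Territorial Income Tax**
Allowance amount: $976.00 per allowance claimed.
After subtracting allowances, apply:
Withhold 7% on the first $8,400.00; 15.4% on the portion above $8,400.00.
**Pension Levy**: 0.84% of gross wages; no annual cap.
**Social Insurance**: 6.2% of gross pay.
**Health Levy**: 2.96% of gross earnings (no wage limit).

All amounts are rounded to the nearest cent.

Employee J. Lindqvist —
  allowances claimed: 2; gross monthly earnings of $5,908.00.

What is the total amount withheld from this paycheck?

Territorial Income Tax: taxable = $5,908.00 − 2×$976.00 = $3,956.00
  7% × $3,956.00 = $276.92
Pension Levy: 0.84% × $5,908.00 = $49.63
Social Insurance: 6.2% × $5,908.00 = $366.30
Health Levy: 2.96% × $5,908.00 = $174.88
Total: $276.92 + $49.63 + $366.30 + $174.88 = $867.73

$867.73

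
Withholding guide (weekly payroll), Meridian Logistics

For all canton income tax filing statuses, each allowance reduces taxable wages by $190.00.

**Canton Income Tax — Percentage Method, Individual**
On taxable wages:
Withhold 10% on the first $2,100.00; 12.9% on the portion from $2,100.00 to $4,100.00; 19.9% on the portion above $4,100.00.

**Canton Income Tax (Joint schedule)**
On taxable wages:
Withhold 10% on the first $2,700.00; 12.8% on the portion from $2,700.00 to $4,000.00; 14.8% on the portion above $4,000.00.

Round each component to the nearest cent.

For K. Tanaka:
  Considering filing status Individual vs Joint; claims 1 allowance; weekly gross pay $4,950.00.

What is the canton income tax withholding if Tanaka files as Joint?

Canton Income Tax (Joint): taxable = $4,950.00 − 1×$190.00 = $4,760.00
  $436.40 + 14.8% × ($4,760.00 − $4,000.00) = $436.40 + 14.8% × $760.00 = $548.88

$548.88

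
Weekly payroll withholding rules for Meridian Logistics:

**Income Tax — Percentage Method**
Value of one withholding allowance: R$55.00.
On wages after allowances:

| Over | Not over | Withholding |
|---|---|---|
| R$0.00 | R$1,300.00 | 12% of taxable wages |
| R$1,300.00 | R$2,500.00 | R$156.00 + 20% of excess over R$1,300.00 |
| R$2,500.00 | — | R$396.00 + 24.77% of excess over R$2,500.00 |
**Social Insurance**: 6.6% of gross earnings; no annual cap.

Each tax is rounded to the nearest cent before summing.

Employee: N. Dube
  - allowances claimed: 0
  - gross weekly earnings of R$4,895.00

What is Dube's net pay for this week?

R$3,582.69

Income Tax: taxable = R$4,895.00
  R$396.00 + 24.77% × (R$4,895.00 − R$2,500.00) = R$396.00 + 24.77% × R$2,395.00 = R$989.24
Social Insurance: 6.6% × R$4,895.00 = R$323.07
Total withheld: R$989.24 + R$323.07 = R$1,312.31
Net pay: R$4,895.00 − R$1,312.31 = R$3,582.69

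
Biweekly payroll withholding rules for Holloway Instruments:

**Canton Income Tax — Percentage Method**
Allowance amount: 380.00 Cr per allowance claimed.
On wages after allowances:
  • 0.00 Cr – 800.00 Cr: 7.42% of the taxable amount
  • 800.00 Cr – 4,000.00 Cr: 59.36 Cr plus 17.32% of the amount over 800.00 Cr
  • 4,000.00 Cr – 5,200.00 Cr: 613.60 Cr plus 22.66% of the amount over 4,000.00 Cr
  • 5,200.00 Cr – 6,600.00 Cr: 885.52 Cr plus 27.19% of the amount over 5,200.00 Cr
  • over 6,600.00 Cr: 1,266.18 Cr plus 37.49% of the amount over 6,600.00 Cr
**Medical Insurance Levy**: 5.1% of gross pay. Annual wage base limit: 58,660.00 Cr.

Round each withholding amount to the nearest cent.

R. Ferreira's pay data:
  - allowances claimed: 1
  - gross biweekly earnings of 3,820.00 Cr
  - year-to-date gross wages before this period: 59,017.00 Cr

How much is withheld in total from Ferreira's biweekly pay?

Canton Income Tax: taxable = 3,820.00 Cr − 1×380.00 Cr = 3,440.00 Cr
  59.36 Cr + 17.32% × (3,440.00 Cr − 800.00 Cr) = 59.36 Cr + 17.32% × 2,640.00 Cr = 516.61 Cr
Medical Insurance Levy: YTD 59,017.00 Cr ≥ cap 58,660.00 Cr → 0.00 Cr
Total: 516.61 Cr + 0.00 Cr = 516.61 Cr

516.61 Cr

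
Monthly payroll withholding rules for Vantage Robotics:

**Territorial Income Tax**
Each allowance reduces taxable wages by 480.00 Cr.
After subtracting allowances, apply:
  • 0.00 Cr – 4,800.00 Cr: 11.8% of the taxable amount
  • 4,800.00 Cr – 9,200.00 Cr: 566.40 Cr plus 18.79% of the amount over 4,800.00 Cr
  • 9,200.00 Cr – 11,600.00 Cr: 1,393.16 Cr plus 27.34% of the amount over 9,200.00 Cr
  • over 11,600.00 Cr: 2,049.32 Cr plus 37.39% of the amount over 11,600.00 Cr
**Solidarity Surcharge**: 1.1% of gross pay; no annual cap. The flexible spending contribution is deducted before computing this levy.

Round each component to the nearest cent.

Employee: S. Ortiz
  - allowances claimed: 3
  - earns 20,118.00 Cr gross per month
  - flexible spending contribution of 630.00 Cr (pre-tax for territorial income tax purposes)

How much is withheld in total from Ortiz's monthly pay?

Territorial Income Tax: taxable = 20,118.00 Cr − 630.00 Cr − 3×480.00 Cr = 18,048.00 Cr
  2,049.32 Cr + 37.39% × (18,048.00 Cr − 11,600.00 Cr) = 2,049.32 Cr + 37.39% × 6,448.00 Cr = 4,460.23 Cr
Solidarity Surcharge: 1.1% × 19,488.00 Cr = 214.37 Cr
Total: 4,460.23 Cr + 214.37 Cr = 4,674.60 Cr

4,674.60 Cr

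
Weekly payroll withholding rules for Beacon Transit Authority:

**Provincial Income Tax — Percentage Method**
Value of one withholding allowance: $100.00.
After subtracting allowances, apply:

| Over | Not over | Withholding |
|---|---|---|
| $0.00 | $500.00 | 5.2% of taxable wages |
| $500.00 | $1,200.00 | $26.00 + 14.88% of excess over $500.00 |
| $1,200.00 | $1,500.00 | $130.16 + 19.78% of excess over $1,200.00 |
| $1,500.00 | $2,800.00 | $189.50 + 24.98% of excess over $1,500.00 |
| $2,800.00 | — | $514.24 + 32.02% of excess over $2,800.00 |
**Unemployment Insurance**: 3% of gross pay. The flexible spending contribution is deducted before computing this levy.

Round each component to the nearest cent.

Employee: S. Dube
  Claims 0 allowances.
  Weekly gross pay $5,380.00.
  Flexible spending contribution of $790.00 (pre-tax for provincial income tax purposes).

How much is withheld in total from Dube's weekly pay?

Provincial Income Tax: taxable = $5,380.00 − $790.00 = $4,590.00
  $514.24 + 32.02% × ($4,590.00 − $2,800.00) = $514.24 + 32.02% × $1,790.00 = $1,087.40
Unemployment Insurance: 3% × $4,590.00 = $137.70
Total: $1,087.40 + $137.70 = $1,225.10

$1,225.10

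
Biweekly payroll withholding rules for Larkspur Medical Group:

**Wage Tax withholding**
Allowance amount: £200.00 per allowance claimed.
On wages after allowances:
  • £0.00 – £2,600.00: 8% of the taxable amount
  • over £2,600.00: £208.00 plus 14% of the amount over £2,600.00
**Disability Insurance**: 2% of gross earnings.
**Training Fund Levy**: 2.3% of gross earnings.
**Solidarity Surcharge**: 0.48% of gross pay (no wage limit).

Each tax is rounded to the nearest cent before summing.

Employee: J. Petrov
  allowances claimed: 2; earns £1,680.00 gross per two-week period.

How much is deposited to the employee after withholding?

Wage Tax: taxable = £1,680.00 − 2×£200.00 = £1,280.00
  8% × £1,280.00 = £102.40
Disability Insurance: 2% × £1,680.00 = £33.60
Training Fund Levy: 2.3% × £1,680.00 = £38.64
Solidarity Surcharge: 0.48% × £1,680.00 = £8.06
Total withheld: £102.40 + £33.60 + £38.64 + £8.06 = £182.70
Net pay: £1,680.00 − £182.70 = £1,497.30

£1,497.30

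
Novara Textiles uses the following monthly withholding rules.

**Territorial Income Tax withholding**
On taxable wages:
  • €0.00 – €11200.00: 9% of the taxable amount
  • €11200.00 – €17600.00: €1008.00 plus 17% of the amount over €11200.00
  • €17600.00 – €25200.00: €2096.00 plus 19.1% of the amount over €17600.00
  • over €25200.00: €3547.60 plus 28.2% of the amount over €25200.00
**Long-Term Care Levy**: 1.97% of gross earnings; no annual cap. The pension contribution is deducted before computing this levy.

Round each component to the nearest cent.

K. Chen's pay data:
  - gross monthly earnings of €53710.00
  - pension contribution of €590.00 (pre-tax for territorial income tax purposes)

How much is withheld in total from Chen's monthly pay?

€12467.50

Territorial Income Tax: taxable = €53710.00 − €590.00 = €53120.00
  €3547.60 + 28.2% × (€53120.00 − €25200.00) = €3547.60 + 28.2% × €27920.00 = €11421.04
Long-Term Care Levy: 1.97% × €53120.00 = €1046.46
Total: €11421.04 + €1046.46 = €12467.50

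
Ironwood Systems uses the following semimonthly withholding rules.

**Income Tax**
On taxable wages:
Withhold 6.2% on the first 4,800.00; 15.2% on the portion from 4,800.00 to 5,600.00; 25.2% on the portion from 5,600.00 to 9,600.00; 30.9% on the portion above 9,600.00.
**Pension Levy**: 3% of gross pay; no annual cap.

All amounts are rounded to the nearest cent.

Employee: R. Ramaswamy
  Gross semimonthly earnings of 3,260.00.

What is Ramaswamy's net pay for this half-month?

2,960.08

Income Tax: taxable = 3,260.00
  6.2% × 3,260.00 = 202.12
Pension Levy: 3% × 3,260.00 = 97.80
Total withheld: 202.12 + 97.80 = 299.92
Net pay: 3,260.00 − 299.92 = 2,960.08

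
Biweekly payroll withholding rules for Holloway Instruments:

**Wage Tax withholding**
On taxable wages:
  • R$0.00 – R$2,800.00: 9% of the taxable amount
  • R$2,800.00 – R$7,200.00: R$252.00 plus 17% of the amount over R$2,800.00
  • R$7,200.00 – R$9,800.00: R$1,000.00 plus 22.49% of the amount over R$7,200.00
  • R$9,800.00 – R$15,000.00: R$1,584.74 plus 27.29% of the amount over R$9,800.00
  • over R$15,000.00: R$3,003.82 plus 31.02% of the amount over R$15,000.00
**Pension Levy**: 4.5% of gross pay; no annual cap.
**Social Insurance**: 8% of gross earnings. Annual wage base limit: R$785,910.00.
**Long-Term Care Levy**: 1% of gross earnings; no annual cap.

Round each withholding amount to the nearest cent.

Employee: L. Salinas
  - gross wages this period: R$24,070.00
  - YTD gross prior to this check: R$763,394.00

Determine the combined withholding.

Wage Tax: taxable = R$24,070.00
  R$3,003.82 + 31.02% × (R$24,070.00 − R$15,000.00) = R$3,003.82 + 31.02% × R$9,070.00 = R$5,817.33
Pension Levy: 4.5% × R$24,070.00 = R$1,083.15
Social Insurance: cap R$785,910.00 − YTD R$763,394.00 = R$22,516.00 subject; 8% × R$22,516.00 = R$1,801.28
Long-Term Care Levy: 1% × R$24,070.00 = R$240.70
Total: R$5,817.33 + R$1,083.15 + R$1,801.28 + R$240.70 = R$8,942.46

R$8,942.46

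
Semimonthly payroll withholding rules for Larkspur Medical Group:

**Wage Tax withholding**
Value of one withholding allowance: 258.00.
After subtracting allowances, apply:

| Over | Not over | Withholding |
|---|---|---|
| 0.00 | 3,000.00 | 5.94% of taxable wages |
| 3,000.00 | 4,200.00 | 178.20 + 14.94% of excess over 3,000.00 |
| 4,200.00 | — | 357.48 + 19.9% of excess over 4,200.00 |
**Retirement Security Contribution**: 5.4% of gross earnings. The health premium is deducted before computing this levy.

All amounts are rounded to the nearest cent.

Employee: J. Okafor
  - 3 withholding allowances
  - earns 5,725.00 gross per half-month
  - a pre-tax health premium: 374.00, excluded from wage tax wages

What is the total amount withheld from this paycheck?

Wage Tax: taxable = 5,725.00 − 374.00 − 3×258.00 = 4,577.00
  357.48 + 19.9% × (4,577.00 − 4,200.00) = 357.48 + 19.9% × 377.00 = 432.50
Retirement Security Contribution: 5.4% × 5,351.00 = 288.95
Total: 432.50 + 288.95 = 721.45

721.45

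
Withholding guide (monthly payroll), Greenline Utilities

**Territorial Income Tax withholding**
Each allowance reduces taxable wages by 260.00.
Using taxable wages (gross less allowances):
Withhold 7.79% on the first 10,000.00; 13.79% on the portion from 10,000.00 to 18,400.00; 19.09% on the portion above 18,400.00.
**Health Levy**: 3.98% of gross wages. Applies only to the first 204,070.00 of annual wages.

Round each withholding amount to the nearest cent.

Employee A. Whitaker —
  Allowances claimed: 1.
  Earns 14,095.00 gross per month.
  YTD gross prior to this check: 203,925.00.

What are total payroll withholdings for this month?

Territorial Income Tax: taxable = 14,095.00 − 1×260.00 = 13,835.00
  779.00 + 13.79% × (13,835.00 − 10,000.00) = 779.00 + 13.79% × 3,835.00 = 1,307.85
Health Levy: cap 204,070.00 − YTD 203,925.00 = 145.00 subject; 3.98% × 145.00 = 5.77
Total: 1,307.85 + 5.77 = 1,313.62

1,313.62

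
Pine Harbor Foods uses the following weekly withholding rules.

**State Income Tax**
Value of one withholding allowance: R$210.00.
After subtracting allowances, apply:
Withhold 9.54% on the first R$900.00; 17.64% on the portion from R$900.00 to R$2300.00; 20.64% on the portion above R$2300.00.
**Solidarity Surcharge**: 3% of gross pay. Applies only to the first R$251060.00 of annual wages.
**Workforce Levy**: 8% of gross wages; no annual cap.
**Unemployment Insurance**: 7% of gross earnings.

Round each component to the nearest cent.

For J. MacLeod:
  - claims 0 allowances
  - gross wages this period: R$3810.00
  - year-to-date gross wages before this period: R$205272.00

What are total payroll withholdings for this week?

State Income Tax: taxable = R$3810.00
  R$332.82 + 20.64% × (R$3810.00 − R$2300.00) = R$332.82 + 20.64% × R$1510.00 = R$644.48
Solidarity Surcharge: 3% × R$3810.00 = R$114.30
Workforce Levy: 8% × R$3810.00 = R$304.80
Unemployment Insurance: 7% × R$3810.00 = R$266.70
Total: R$644.48 + R$114.30 + R$304.80 + R$266.70 = R$1330.28

R$1330.28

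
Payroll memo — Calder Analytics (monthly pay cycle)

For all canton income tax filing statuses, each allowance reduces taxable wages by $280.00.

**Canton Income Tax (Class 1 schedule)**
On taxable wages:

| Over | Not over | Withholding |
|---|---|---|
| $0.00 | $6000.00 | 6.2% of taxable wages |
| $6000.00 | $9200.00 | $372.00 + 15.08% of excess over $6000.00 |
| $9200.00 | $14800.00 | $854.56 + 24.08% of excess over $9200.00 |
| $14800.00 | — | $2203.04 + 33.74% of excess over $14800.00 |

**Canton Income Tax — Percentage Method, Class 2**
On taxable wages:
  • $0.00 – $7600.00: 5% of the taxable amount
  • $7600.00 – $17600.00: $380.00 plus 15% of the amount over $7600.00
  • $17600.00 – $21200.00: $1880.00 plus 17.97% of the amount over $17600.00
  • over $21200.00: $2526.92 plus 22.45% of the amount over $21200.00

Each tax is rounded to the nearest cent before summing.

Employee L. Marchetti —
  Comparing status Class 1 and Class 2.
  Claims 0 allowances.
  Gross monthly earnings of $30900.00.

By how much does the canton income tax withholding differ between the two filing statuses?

Canton Income Tax (Class 1): taxable = $30900.00
  $2203.04 + 33.74% × ($30900.00 − $14800.00) = $2203.04 + 33.74% × $16100.00 = $7635.18
Canton Income Tax (Class 2): taxable = $30900.00
  $2526.92 + 22.45% × ($30900.00 − $21200.00) = $2526.92 + 22.45% × $9700.00 = $4704.57
Difference: |$7635.18 − $4704.57| = $2930.61 (higher under Class 1)

$2930.61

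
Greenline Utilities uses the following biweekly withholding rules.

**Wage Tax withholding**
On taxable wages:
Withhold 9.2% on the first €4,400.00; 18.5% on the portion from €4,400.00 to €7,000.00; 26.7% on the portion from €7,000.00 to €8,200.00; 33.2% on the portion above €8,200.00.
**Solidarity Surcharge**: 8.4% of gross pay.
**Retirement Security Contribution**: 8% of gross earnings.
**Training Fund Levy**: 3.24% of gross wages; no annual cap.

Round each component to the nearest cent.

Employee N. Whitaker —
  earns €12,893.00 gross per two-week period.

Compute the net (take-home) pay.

€7,596.54

Wage Tax: taxable = €12,893.00
  €1,206.20 + 33.2% × (€12,893.00 − €8,200.00) = €1,206.20 + 33.2% × €4,693.00 = €2,764.28
Solidarity Surcharge: 8.4% × €12,893.00 = €1,083.01
Retirement Security Contribution: 8% × €12,893.00 = €1,031.44
Training Fund Levy: 3.24% × €12,893.00 = €417.73
Total withheld: €2,764.28 + €1,083.01 + €1,031.44 + €417.73 = €5,296.46
Net pay: €12,893.00 − €5,296.46 = €7,596.54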